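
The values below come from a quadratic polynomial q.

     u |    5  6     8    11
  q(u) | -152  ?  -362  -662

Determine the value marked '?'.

-212

The 3 known points determine the degree-2 polynomial uniquely.
Write q(u) = au^2 + bu + c. Substituting each data point gives a linear system:
  25a + 5b + c = -152
  64a + 8b + c = -362
  121a + 11b + c = -662
Solving the system yields a = -5, b = -5, c = -2.
So q(u) = -5u² - 5u - 2.
Then q(6) = -212.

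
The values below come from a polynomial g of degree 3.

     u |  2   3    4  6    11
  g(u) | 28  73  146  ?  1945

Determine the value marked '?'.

400

The 4 known points determine the degree-3 polynomial uniquely.
Write g(u) = au^3 + bu^2 + cu + d. Substituting each data point gives a linear system:
  8a + 4b + 2c + d = 28
  27a + 9b + 3c + d = 73
  64a + 16b + 4c + d = 146
  1331a + 121b + 11c + d = 1945
Solving the system yields a = 1, b = 5, c = 1, d = -2.
So g(u) = u^3 + 5u^2 + u - 2.
Then g(6) = 400.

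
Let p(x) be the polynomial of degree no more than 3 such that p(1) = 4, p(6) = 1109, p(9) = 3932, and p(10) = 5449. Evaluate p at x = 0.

Write p(x) = ax^3 + bx^2 + cx + d. Substituting each data point gives a linear system:
  a + b + c + d = 4
  216a + 36b + 6c + d = 1109
  729a + 81b + 9c + d = 3932
  1000a + 100b + 10c + d = 5449
Solving the system yields a = 6, b = -6, c = 5, d = -1.
So p(x) = 6x^3 - 6x^2 + 5x - 1.
Then p(0) = -1.

-1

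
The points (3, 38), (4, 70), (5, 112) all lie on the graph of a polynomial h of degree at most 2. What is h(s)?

Write h(s) = as^2 + bs + c. Substituting each data point gives a linear system:
  9a + 3b + c = 38
  16a + 4b + c = 70
  25a + 5b + c = 112
Solving the system yields a = 5, b = -3, c = 2.
So h(s) = 5s² - 3s + 2.
Check: h(3) = 38. ✓

h(s) = 5s^2 - 3s + 2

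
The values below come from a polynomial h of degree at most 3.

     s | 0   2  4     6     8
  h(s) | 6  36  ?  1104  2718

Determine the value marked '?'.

306

On equispaced nodes a degree-3 polynomial has vanishing fourth forward difference, so
  h(0) - 4·h(2) + 6·h(4) - 4·h(6) + h(8) = 0.
Substituting the known values and solving for h(4):
  6·h(4) = 1836
  h(4) = 306.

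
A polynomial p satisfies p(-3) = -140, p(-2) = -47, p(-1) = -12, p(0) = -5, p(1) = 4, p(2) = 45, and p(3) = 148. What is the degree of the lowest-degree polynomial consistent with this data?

3

Forward differences of the values at u = -3, -2, -1, 0, 1, 2, 3:
  p  : -140  -47  -12  -5  4  45  148
  Δ  : 93  35  7  9  41  103
  Δ^2: -58  -28  2  32  62
  Δ^3: 30  30  30  30
  Δ^4: 0  0  0
  Δ^5: 0  0
  Δ^6: 0
The third differences are constant (30) and nonzero, while all higher differences vanish, so the minimal degree is 3.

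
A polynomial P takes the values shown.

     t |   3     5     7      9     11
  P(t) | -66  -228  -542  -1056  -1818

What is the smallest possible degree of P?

3

Forward differences of the values at t = 3, 5, 7, 9, 11:
  P  : -66  -228  -542  -1056  -1818
  Δ  : -162  -314  -514  -762
  Δ^2: -152  -200  -248
  Δ^3: -48  -48
  Δ^4: 0
The third differences are constant (-48) and nonzero, while all higher differences vanish, so the minimal degree is 3.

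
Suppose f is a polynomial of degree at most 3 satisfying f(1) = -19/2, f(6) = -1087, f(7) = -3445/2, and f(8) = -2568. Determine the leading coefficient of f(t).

Write f(t) = at^3 + bt^2 + ct + d. Substituting each data point gives a linear system:
  a + b + c + d = -19/2
  216a + 36b + 6c + d = -1087
  343a + 49b + 7c + d = -3445/2
  512a + 64b + 8c + d = -2568
Solving the system yields a = -5, b = 0, c = -1/2, d = -4.
So f(t) = -5t^3 - (1/2)t - 4.
The leading coefficient is -5.

-5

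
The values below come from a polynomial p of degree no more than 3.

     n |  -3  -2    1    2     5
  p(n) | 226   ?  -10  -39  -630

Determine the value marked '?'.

The 4 known points determine the degree-3 polynomial uniquely.
Write p(n) = an^3 + bn^2 + cn + d. Substituting each data point gives a linear system:
  -27a + 9b - 3c + d = 226
  a + b + c + d = -10
  8a + 4b + 2c + d = -39
  125a + 25b + 5c + d = -630
Solving the system yields a = -6, b = 6, c = -5, d = -5.
So p(n) = -6n³ + 6n² - 5n - 5.
Then p(-2) = 77.

77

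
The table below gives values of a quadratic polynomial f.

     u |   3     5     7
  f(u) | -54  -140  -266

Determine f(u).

Write f(u) = au^2 + bu + c. Substituting each data point gives a linear system:
  9a + 3b + c = -54
  25a + 5b + c = -140
  49a + 7b + c = -266
Solving the system yields a = -5, b = -3, c = 0.
So f(u) = -5u^2 - 3u.
Check: f(7) = -266. ✓

f(u) = -5u^2 - 3u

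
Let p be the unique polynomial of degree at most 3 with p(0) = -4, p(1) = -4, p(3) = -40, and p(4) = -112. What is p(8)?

Write p(x) = ax^3 + bx^2 + cx + d. Substituting each data point gives a linear system:
  d = -4
  a + b + c + d = -4
  27a + 9b + 3c + d = -40
  64a + 16b + 4c + d = -112
Solving the system yields a = -3, b = 6, c = -3, d = -4.
So p(x) = -3x^3 + 6x^2 - 3x - 4.
Then p(8) = -1180.

-1180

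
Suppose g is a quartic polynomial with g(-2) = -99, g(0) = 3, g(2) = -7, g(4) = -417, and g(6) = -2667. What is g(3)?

Forward differences of the values at s = -2, 0, 2, 4, 6:
  g  : -99  3  -7  -417  -2667
  Δ  : 102  -10  -410  -2250
  Δ^2: -112  -400  -1840
  Δ^3: -288  -1440
  Δ^4: -1152
The fourth differences are constant, confirming degree 4.
Interpolating (Newton forward form) and evaluating at s = 3 gives g(3) = -99.

-99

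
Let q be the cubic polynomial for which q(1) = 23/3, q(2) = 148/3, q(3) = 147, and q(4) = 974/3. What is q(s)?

q(s) = 4s^3 + 4s^2 + (5/3)s - 2

Write q(s) = as^3 + bs^2 + cs + d. Substituting each data point gives a linear system:
  a + b + c + d = 23/3
  8a + 4b + 2c + d = 148/3
  27a + 9b + 3c + d = 147
  64a + 16b + 4c + d = 974/3
Solving the system yields a = 4, b = 4, c = 5/3, d = -2.
So q(s) = 4s^3 + 4s^2 + (5/3)s - 2.
Check: q(4) = 974/3. ✓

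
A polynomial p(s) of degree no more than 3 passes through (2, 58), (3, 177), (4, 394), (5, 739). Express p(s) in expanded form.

p(s) = 5s^3 + 4s^2 + 4s - 6

Using the Lagrange interpolation formula with nodes 2, 3, 4, 5:
  L_0(s) = (s - 3)(s - 4)(s - 5) / -6
  L_1(s) = (s - 2)(s - 4)(s - 5) / 2
  L_2(s) = (s - 2)(s - 3)(s - 5) / -2
  L_3(s) = (s - 2)(s - 3)(s - 4) / 6
Then p(s) = 58·L_0(s) + 177·L_1(s) + 394·L_2(s) + 739·L_3(s).
Expanding and collecting terms gives p(s) = 5s^3 + 4s^2 + 4s - 6.
Check: p(2) = 58. ✓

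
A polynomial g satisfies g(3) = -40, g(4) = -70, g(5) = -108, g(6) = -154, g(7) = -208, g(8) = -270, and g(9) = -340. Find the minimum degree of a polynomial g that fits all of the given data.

2

Forward differences of the values at s = 3, 4, 5, 6, 7, 8, 9:
  g  : -40  -70  -108  -154  -208  -270  -340
  Δ  : -30  -38  -46  -54  -62  -70
  Δ^2: -8  -8  -8  -8  -8
  Δ^3: 0  0  0  0
  Δ^4: 0  0  0
  Δ^5: 0  0
  Δ^6: 0
The second differences are constant (-8) and nonzero, while all higher differences vanish, so the minimal degree is 2.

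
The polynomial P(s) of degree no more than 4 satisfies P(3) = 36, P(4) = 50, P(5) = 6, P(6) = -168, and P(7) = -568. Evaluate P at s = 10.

-4444

Using the Lagrange interpolation formula with nodes 3, 4, 5, 6, 7:
  L_0(s) = (s - 4)(s - 5)(s - 6)(s - 7) / 24
  L_1(s) = (s - 3)(s - 5)(s - 6)(s - 7) / -6
  L_2(s) = (s - 3)(s - 4)(s - 6)(s - 7) / 4
  L_3(s) = (s - 3)(s - 4)(s - 5)(s - 7) / -6
  L_4(s) = (s - 3)(s - 4)(s - 5)(s - 6) / 24
Then P(s) = 36·L_0(s) + 50·L_1(s) + 6·L_2(s) - 168·L_3(s) - 568·L_4(s).
Expanding and collecting terms gives P(s) = -s^4 + 6s^3 - 4s^2 - 5s + 6.
Evaluating at s = 10: P(10) = -4444.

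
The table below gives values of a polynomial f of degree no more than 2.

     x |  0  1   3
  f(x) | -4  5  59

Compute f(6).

230

Using the Lagrange interpolation formula with nodes 0, 1, 3:
  L_0(x) = (x - 1)(x - 3) / 3
  L_1(x) = x(x - 3) / -2
  L_2(x) = x(x - 1) / 6
Then f(x) = -4·L_0(x) + 5·L_1(x) + 59·L_2(x).
Expanding and collecting terms gives f(x) = 6x² + 3x - 4.
Evaluating at x = 6: f(6) = 230.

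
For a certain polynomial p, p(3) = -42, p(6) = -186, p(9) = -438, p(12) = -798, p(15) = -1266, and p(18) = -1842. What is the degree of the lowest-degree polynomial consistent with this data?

Forward differences of the values at n = 3, 6, 9, 12, 15, 18:
  p  : -42  -186  -438  -798  -1266  -1842
  Δ  : -144  -252  -360  -468  -576
  Δ^2: -108  -108  -108  -108
  Δ^3: 0  0  0
  Δ^4: 0  0
  Δ^5: 0
The second differences are constant (-108) and nonzero, while all higher differences vanish, so the minimal degree is 2.

2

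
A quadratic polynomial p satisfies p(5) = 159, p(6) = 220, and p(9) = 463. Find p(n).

p(n) = 5n^2 + 6n + 4

Write p(n) = an^2 + bn + c. Substituting each data point gives a linear system:
  25a + 5b + c = 159
  36a + 6b + c = 220
  81a + 9b + c = 463
Solving the system yields a = 5, b = 6, c = 4.
So p(n) = 5n² + 6n + 4.
Check: p(5) = 159. ✓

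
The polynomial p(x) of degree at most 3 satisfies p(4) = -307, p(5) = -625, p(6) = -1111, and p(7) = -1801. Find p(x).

p(x) = -6x^3 + 6x^2 - 6x + 5

Write p(x) = ax^3 + bx^2 + cx + d. Substituting each data point gives a linear system:
  64a + 16b + 4c + d = -307
  125a + 25b + 5c + d = -625
  216a + 36b + 6c + d = -1111
  343a + 49b + 7c + d = -1801
Solving the system yields a = -6, b = 6, c = -6, d = 5.
So p(x) = -6x^3 + 6x^2 - 6x + 5.
Check: p(5) = -625. ✓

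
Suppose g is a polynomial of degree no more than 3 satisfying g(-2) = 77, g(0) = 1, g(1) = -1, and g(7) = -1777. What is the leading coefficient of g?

-6

Write g(t) = at^3 + bt^2 + ct + d. Substituting each data point gives a linear system:
  -8a + 4b - 2c + d = 77
  d = 1
  a + b + c + d = -1
  343a + 49b + 7c + d = -1777
Solving the system yields a = -6, b = 6, c = -2, d = 1.
So g(t) = -6t^3 + 6t^2 - 2t + 1.
The leading coefficient is -6.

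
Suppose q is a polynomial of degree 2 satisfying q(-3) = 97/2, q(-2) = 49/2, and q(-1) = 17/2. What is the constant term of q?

1/2

Write q(t) = at^2 + bt + c. Substituting each data point gives a linear system:
  9a - 3b + c = 97/2
  4a - 2b + c = 49/2
  a - b + c = 17/2
Solving the system yields a = 4, b = -4, c = 1/2.
So q(t) = 4t^2 - 4t + 1/2.
The constant term is 1/2.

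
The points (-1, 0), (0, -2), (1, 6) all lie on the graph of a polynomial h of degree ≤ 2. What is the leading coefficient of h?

Write h(s) = as^2 + bs + c. Substituting each data point gives a linear system:
  a - b + c = 0
  c = -2
  a + b + c = 6
Solving the system yields a = 5, b = 3, c = -2.
So h(s) = 5s² + 3s - 2.
The leading coefficient is 5.

5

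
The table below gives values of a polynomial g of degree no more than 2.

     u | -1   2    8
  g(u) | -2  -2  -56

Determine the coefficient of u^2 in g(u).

-1

Write g(u) = au^2 + bu + c. Substituting each data point gives a linear system:
  a - b + c = -2
  4a + 2b + c = -2
  64a + 8b + c = -56
Solving the system yields a = -1, b = 1, c = 0.
So g(u) = -u^2 + u.
The leading coefficient is -1.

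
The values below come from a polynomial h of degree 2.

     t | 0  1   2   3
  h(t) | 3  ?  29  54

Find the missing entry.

12

On equispaced nodes a degree-2 polynomial has vanishing third forward difference, so
  - h(0) + 3·h(1) - 3·h(2) + h(3) = 0.
Substituting the known values and solving for h(1):
  3·h(1) = 36
  h(1) = 12.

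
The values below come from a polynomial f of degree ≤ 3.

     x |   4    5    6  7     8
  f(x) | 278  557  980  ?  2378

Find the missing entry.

On equispaced nodes a degree-3 polynomial has vanishing fourth forward difference, so
  f(4) - 4·f(5) + 6·f(6) - 4·f(7) + f(8) = 0.
Substituting the known values and solving for f(7):
  -4·f(7) = -6308
  f(7) = 1577.

1577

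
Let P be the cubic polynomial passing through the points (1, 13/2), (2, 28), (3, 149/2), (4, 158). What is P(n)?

P(n) = 2n^3 + (1/2)n^2 + 6n - 2

Write P(n) = an^3 + bn^2 + cn + d. Substituting each data point gives a linear system:
  a + b + c + d = 13/2
  8a + 4b + 2c + d = 28
  27a + 9b + 3c + d = 149/2
  64a + 16b + 4c + d = 158
Solving the system yields a = 2, b = 1/2, c = 6, d = -2.
So P(n) = 2n^3 + (1/2)n^2 + 6n - 2.
Check: P(4) = 158. ✓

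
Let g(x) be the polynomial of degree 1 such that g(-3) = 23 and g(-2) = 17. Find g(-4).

Using the Lagrange interpolation formula with nodes -3, -2:
  L_0(x) = (x + 2) / -1
  L_1(x) = (x + 3) / 1
Then g(x) = 23·L_0(x) + 17·L_1(x).
Expanding and collecting terms gives g(x) = -6x + 5.
Evaluating at x = -4: g(-4) = 29.

29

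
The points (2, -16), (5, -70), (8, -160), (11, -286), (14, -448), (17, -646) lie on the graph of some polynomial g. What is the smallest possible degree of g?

2

Forward differences of the values at x = 2, 5, 8, 11, 14, 17:
  g  : -16  -70  -160  -286  -448  -646
  Δ  : -54  -90  -126  -162  -198
  Δ^2: -36  -36  -36  -36
  Δ^3: 0  0  0
  Δ^4: 0  0
  Δ^5: 0
The second differences are constant (-36) and nonzero, while all higher differences vanish, so the minimal degree is 2.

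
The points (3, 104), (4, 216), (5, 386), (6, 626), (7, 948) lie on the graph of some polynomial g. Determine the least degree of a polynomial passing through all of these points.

3

Forward differences of the values at n = 3, 4, 5, 6, 7:
  g  : 104  216  386  626  948
  Δ  : 112  170  240  322
  Δ^2: 58  70  82
  Δ^3: 12  12
  Δ^4: 0
The third differences are constant (12) and nonzero, while all higher differences vanish, so the minimal degree is 3.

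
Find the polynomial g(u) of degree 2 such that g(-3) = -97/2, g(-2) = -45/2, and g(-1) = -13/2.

g(u) = -5u^2 + u - 1/2

Write g(u) = au^2 + bu + c. Substituting each data point gives a linear system:
  9a - 3b + c = -97/2
  4a - 2b + c = -45/2
  a - b + c = -13/2
Solving the system yields a = -5, b = 1, c = -1/2.
So g(u) = -5u^2 + u - 1/2.
Check: g(-2) = -45/2. ✓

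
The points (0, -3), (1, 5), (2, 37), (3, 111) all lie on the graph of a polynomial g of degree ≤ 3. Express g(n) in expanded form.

Write g(n) = an^3 + bn^2 + cn + d. Substituting each data point gives a linear system:
  d = -3
  a + b + c + d = 5
  8a + 4b + 2c + d = 37
  27a + 9b + 3c + d = 111
Solving the system yields a = 3, b = 3, c = 2, d = -3.
So g(n) = 3n³ + 3n² + 2n - 3.
Check: g(2) = 37. ✓

g(n) = 3n^3 + 3n^2 + 2n - 3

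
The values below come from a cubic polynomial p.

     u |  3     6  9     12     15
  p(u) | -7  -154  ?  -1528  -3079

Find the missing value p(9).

-607

On equispaced nodes a degree-3 polynomial has vanishing fourth forward difference, so
  p(3) - 4·p(6) + 6·p(9) - 4·p(12) + p(15) = 0.
Substituting the known values and solving for p(9):
  6·p(9) = -3642
  p(9) = -607.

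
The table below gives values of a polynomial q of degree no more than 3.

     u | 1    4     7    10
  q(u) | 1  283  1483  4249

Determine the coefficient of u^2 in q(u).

3

Write q(u) = au^3 + bu^2 + cu + d. Substituting each data point gives a linear system:
  a + b + c + d = 1
  64a + 16b + 4c + d = 283
  343a + 49b + 7c + d = 1483
  1000a + 100b + 10c + d = 4249
Solving the system yields a = 4, b = 3, c = -5, d = -1.
So q(u) = 4u^3 + 3u^2 - 5u - 1.
The coefficient of u^2 is 3.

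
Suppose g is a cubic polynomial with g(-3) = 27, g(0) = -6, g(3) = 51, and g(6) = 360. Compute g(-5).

Forward differences of the values at n = -3, 0, 3, 6:
  g  : 27  -6  51  360
  Δ  : -33  57  309
  Δ^2: 90  252
  Δ^3: 162
The third differences are constant, confirming degree 3.
Interpolating (Newton forward form) and evaluating at n = -5 gives g(-5) = 19.

19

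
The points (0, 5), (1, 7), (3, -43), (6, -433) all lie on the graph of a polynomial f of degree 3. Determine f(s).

Write f(s) = as^3 + bs^2 + cs + d. Substituting each data point gives a linear system:
  d = 5
  a + b + c + d = 7
  27a + 9b + 3c + d = -43
  216a + 36b + 6c + d = -433
Solving the system yields a = -2, b = -1, c = 5, d = 5.
So f(s) = -2s^3 - s^2 + 5s + 5.
Check: f(1) = 7. ✓

f(s) = -2s^3 - s^2 + 5s + 5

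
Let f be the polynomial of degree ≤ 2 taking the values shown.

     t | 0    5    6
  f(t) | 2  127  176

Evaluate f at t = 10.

Using the Lagrange interpolation formula with nodes 0, 5, 6:
  L_0(t) = (t - 5)(t - 6) / 30
  L_1(t) = t(t - 6) / -5
  L_2(t) = t(t - 5) / 6
Then f(t) = 2·L_0(t) + 127·L_1(t) + 176·L_2(t).
Expanding and collecting terms gives f(t) = 4t² + 5t + 2.
Evaluating at t = 10: f(10) = 452.

452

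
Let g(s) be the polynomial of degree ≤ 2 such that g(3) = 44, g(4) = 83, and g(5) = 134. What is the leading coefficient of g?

Write g(s) = as^2 + bs + c. Substituting each data point gives a linear system:
  9a + 3b + c = 44
  16a + 4b + c = 83
  25a + 5b + c = 134
Solving the system yields a = 6, b = -3, c = -1.
So g(s) = 6s^2 - 3s - 1.
The leading coefficient is 6.

6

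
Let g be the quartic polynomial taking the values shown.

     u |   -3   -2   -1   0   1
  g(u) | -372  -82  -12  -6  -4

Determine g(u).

Write g(u) = au^4 + bu^3 + cu^2 + du + e. Substituting each data point gives a linear system:
  81a - 27b + 9c - 3d + e = -372
  16a - 8b + 4c - 2d + e = -82
  a - b + c - d + e = -12
  e = -6
  a + b + c + d + e = -4
Solving the system yields a = -4, b = 2, c = 2, d = 2, e = -6.
So g(u) = -4u⁴ + 2u³ + 2u² + 2u - 6.
Check: g(-2) = -82. ✓

g(u) = -4u^4 + 2u^3 + 2u^2 + 2u - 6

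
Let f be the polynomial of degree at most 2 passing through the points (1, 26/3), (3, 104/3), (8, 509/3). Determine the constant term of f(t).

5/3

Write f(t) = at^2 + bt + c. Substituting each data point gives a linear system:
  a + b + c = 26/3
  9a + 3b + c = 104/3
  64a + 8b + c = 509/3
Solving the system yields a = 2, b = 5, c = 5/3.
So f(t) = 2t^2 + 5t + 5/3.
The constant term is 5/3.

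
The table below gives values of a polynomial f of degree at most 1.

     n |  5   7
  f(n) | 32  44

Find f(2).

Write f(n) = an + b. Substituting each data point gives a linear system:
  5a + b = 32
  7a + b = 44
Solving the system yields a = 6, b = 2.
So f(n) = 6n + 2.
Then f(2) = 14.

14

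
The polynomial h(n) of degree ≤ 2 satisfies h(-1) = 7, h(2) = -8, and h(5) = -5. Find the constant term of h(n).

0

Write h(n) = an^2 + bn + c. Substituting each data point gives a linear system:
  a - b + c = 7
  4a + 2b + c = -8
  25a + 5b + c = -5
Solving the system yields a = 1, b = -6, c = 0.
So h(n) = n² - 6n.
The constant term is 0.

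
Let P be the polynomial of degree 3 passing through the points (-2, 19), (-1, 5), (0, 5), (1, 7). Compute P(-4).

Using the Lagrange interpolation formula with nodes -2, -1, 0, 1:
  L_0(t) = (t + 1)t(t - 1) / -6
  L_1(t) = (t + 2)t(t - 1) / 2
  L_2(t) = (t + 2)(t + 1)(t - 1) / -2
  L_3(t) = (t + 2)(t + 1)t / 6
Then P(t) = 19·L_0(t) + 5·L_1(t) + 5·L_2(t) + 7·L_3(t).
Expanding and collecting terms gives P(t) = -2t^3 + t^2 + 3t + 5.
Evaluating at t = -4: P(-4) = 137.

137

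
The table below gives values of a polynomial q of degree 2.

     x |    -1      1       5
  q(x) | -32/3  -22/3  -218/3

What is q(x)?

Using the Lagrange interpolation formula with nodes -1, 1, 5:
  L_0(x) = (x - 1)(x - 5) / 12
  L_1(x) = (x + 1)(x - 5) / -8
  L_2(x) = (x + 1)(x - 1) / 24
Then q(x) = -32/3·L_0(x) - 22/3·L_1(x) - 218/3·L_2(x).
Expanding and collecting terms gives q(x) = -3x^2 + (5/3)x - 6.
Check: q(1) = -22/3. ✓

q(x) = -3x^2 + (5/3)x - 6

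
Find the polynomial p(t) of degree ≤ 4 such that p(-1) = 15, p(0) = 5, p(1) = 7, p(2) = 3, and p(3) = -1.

Write p(t) = at^4 + bt^3 + ct^2 + dt + e. Substituting each data point gives a linear system:
  a - b + c - d + e = 15
  e = 5
  a + b + c + d + e = 7
  16a + 8b + 4c + 2d + e = 3
  81a + 27b + 9c + 3d + e = -1
Solving the system yields a = 1, b = -5, c = 5, d = 1, e = 5.
So p(t) = t^4 - 5t^3 + 5t^2 + t + 5.
Check: p(-1) = 15. ✓

p(t) = t^4 - 5t^3 + 5t^2 + t + 5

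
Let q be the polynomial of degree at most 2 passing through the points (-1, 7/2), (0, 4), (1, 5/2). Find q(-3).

Write q(u) = au^2 + bu + c. Substituting each data point gives a linear system:
  a - b + c = 7/2
  c = 4
  a + b + c = 5/2
Solving the system yields a = -1, b = -1/2, c = 4.
So q(u) = -u^2 - (1/2)u + 4.
Then q(-3) = -7/2.

-7/2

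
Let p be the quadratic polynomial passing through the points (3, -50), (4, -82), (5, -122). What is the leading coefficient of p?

-4

Write p(x) = ax^2 + bx + c. Substituting each data point gives a linear system:
  9a + 3b + c = -50
  16a + 4b + c = -82
  25a + 5b + c = -122
Solving the system yields a = -4, b = -4, c = -2.
So p(x) = -4x² - 4x - 2.
The leading coefficient is -4.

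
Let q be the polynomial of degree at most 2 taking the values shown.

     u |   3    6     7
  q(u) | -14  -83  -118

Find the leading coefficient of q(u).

Write q(u) = au^2 + bu + c. Substituting each data point gives a linear system:
  9a + 3b + c = -14
  36a + 6b + c = -83
  49a + 7b + c = -118
Solving the system yields a = -3, b = 4, c = 1.
So q(u) = -3u^2 + 4u + 1.
The leading coefficient is -3.

-3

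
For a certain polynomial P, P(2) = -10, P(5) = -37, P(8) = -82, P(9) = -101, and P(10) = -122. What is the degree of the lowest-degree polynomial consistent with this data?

Divided differences on the nodes 2, 5, 8, 9, 10:
  order 0: -10  -37  -82  -101  -122
  order 1: -9  -15  -19  -21
  order 2: -1  -1  -1
  order 3: 0  0
  order 4: 0
The order-2 divided differences are all -1 (nonzero) and every higher order vanishes, so the data lies on a polynomial of degree exactly 2.

2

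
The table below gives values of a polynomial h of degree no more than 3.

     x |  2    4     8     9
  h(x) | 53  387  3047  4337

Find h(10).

5949

Write h(x) = ax^3 + bx^2 + cx + d. Substituting each data point gives a linear system:
  8a + 4b + 2c + d = 53
  64a + 16b + 4c + d = 387
  512a + 64b + 8c + d = 3047
  729a + 81b + 9c + d = 4337
Solving the system yields a = 6, b = -1, c = 5, d = -1.
So h(x) = 6x³ - x² + 5x - 1.
Then h(10) = 5949.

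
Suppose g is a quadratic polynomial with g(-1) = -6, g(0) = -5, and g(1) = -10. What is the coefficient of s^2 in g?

Write g(s) = as^2 + bs + c. Substituting each data point gives a linear system:
  a - b + c = -6
  c = -5
  a + b + c = -10
Solving the system yields a = -3, b = -2, c = -5.
So g(s) = -3s^2 - 2s - 5.
The leading coefficient is -3.

-3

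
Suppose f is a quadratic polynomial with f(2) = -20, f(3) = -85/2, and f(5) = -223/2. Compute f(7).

-425/2

Using the Lagrange interpolation formula with nodes 2, 3, 5:
  L_0(n) = (n - 3)(n - 5) / 3
  L_1(n) = (n - 2)(n - 5) / -2
  L_2(n) = (n - 2)(n - 3) / 6
Then f(n) = -20·L_0(n) - 85/2·L_1(n) - 223/2·L_2(n).
Expanding and collecting terms gives f(n) = -4n^2 - (5/2)n + 1.
Evaluating at n = 7: f(7) = -425/2.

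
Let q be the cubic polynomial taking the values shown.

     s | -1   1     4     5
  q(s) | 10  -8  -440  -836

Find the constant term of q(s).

4

Write q(s) = as^3 + bs^2 + cs + d. Substituting each data point gives a linear system:
  -a + b - c + d = 10
  a + b + c + d = -8
  64a + 16b + 4c + d = -440
  125a + 25b + 5c + d = -836
Solving the system yields a = -6, b = -3, c = -3, d = 4.
So q(s) = -6s^3 - 3s^2 - 3s + 4.
The constant term is 4.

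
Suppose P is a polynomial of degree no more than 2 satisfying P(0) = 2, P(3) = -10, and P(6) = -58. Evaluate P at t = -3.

Using the Lagrange interpolation formula with nodes 0, 3, 6:
  L_0(t) = (t - 3)(t - 6) / 18
  L_1(t) = t(t - 6) / -9
  L_2(t) = t(t - 3) / 18
Then P(t) = 2·L_0(t) - 10·L_1(t) - 58·L_2(t).
Expanding and collecting terms gives P(t) = -2t^2 + 2t + 2.
Evaluating at t = -3: P(-3) = -22.

-22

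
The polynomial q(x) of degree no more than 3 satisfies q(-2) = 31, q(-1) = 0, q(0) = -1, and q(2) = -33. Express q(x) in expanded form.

q(x) = -5x^3 + 4x - 1

Write q(x) = ax^3 + bx^2 + cx + d. Substituting each data point gives a linear system:
  -8a + 4b - 2c + d = 31
  -a + b - c + d = 0
  d = -1
  8a + 4b + 2c + d = -33
Solving the system yields a = -5, b = 0, c = 4, d = -1.
So q(x) = -5x^3 + 4x - 1.
Check: q(0) = -1. ✓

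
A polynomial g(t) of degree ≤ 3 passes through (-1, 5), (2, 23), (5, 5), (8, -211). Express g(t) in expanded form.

g(t) = -t^3 + 4t^2 + 5t + 5

Using the Lagrange interpolation formula with nodes -1, 2, 5, 8:
  L_0(t) = (t - 2)(t - 5)(t - 8) / -162
  L_1(t) = (t + 1)(t - 5)(t - 8) / 54
  L_2(t) = (t + 1)(t - 2)(t - 8) / -54
  L_3(t) = (t + 1)(t - 2)(t - 5) / 162
Then g(t) = 5·L_0(t) + 23·L_1(t) + 5·L_2(t) - 211·L_3(t).
Expanding and collecting terms gives g(t) = -t^3 + 4t^2 + 5t + 5.
Check: g(5) = 5. ✓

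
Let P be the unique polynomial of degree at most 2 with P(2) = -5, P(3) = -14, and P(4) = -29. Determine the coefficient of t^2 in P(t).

Write P(t) = at^2 + bt + c. Substituting each data point gives a linear system:
  4a + 2b + c = -5
  9a + 3b + c = -14
  16a + 4b + c = -29
Solving the system yields a = -3, b = 6, c = -5.
So P(t) = -3t² + 6t - 5.
The leading coefficient is -3.

-3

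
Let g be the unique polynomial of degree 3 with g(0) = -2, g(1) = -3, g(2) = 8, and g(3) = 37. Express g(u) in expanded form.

Using the Lagrange interpolation formula with nodes 0, 1, 2, 3:
  L_0(u) = (u - 1)(u - 2)(u - 3) / -6
  L_1(u) = u(u - 2)(u - 3) / 2
  L_2(u) = u(u - 1)(u - 3) / -2
  L_3(u) = u(u - 1)(u - 2) / 6
Then g(u) = -2·L_0(u) - 3·L_1(u) + 8·L_2(u) + 37·L_3(u).
Expanding and collecting terms gives g(u) = u³ + 3u² - 5u - 2.
Check: g(3) = 37. ✓

g(u) = u^3 + 3u^2 - 5u - 2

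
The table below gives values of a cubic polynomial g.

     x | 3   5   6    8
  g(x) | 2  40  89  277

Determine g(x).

g(x) = x^3 - 4x^2 + 2x + 5

Using the Lagrange interpolation formula with nodes 3, 5, 6, 8:
  L_0(x) = (x - 5)(x - 6)(x - 8) / -30
  L_1(x) = (x - 3)(x - 6)(x - 8) / 6
  L_2(x) = (x - 3)(x - 5)(x - 8) / -6
  L_3(x) = (x - 3)(x - 5)(x - 6) / 30
Then g(x) = 2·L_0(x) + 40·L_1(x) + 89·L_2(x) + 277·L_3(x).
Expanding and collecting terms gives g(x) = x^3 - 4x^2 + 2x + 5.
Check: g(8) = 277. ✓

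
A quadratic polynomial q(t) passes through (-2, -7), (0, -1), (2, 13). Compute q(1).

Using the Lagrange interpolation formula with nodes -2, 0, 2:
  L_0(t) = t(t - 2) / 8
  L_1(t) = (t + 2)(t - 2) / -4
  L_2(t) = (t + 2)t / 8
Then q(t) = -7·L_0(t) - 1·L_1(t) + 13·L_2(t).
Expanding and collecting terms gives q(t) = t^2 + 5t - 1.
Evaluating at t = 1: q(1) = 5.

5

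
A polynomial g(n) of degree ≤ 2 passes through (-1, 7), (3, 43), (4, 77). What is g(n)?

g(n) = 5n^2 - n + 1

Write g(n) = an^2 + bn + c. Substituting each data point gives a linear system:
  a - b + c = 7
  9a + 3b + c = 43
  16a + 4b + c = 77
Solving the system yields a = 5, b = -1, c = 1.
So g(n) = 5n^2 - n + 1.
Check: g(3) = 43. ✓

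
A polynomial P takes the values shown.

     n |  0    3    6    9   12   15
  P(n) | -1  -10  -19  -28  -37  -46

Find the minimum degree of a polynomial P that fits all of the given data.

1

Forward differences of the values at n = 0, 3, 6, 9, 12, 15:
  P  : -1  -10  -19  -28  -37  -46
  Δ  : -9  -9  -9  -9  -9
  Δ^2: 0  0  0  0
  Δ^3: 0  0  0
  Δ^4: 0  0
  Δ^5: 0
The first differences are constant (-9) and nonzero, while all higher differences vanish, so the minimal degree is 1.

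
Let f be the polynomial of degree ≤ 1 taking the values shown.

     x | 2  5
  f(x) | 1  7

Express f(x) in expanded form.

Using the Lagrange interpolation formula with nodes 2, 5:
  L_0(x) = (x - 5) / -3
  L_1(x) = (x - 2) / 3
Then f(x) = 1·L_0(x) + 7·L_1(x).
Expanding and collecting terms gives f(x) = 2x - 3.
Check: f(5) = 7. ✓

f(x) = 2x - 3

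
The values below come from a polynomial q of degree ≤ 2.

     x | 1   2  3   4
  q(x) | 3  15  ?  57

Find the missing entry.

The 3 known points determine the degree-2 polynomial uniquely.
Write q(x) = ax^2 + bx + c. Substituting each data point gives a linear system:
  a + b + c = 3
  4a + 2b + c = 15
  16a + 4b + c = 57
Solving the system yields a = 3, b = 3, c = -3.
So q(x) = 3x^2 + 3x - 3.
Then q(3) = 33.

33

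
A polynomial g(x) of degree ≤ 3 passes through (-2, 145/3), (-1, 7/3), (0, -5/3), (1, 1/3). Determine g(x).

g(x) = -6x^3 + 3x^2 + 5x - 5/3

Write g(x) = ax^3 + bx^2 + cx + d. Substituting each data point gives a linear system:
  -8a + 4b - 2c + d = 145/3
  -a + b - c + d = 7/3
  d = -5/3
  a + b + c + d = 1/3
Solving the system yields a = -6, b = 3, c = 5, d = -5/3.
So g(x) = -6x³ + 3x² + 5x - 5/3.
Check: g(1) = 1/3. ✓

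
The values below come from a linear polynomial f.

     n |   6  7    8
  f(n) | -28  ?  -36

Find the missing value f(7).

-32

The 2 known points determine the degree-1 polynomial uniquely.
Write f(n) = an + b. Substituting each data point gives a linear system:
  6a + b = -28
  8a + b = -36
Solving the system yields a = -4, b = -4.
So f(n) = -4n - 4.
Then f(7) = -32.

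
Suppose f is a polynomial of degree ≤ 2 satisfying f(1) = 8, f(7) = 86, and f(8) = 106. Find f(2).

16

Write f(s) = as^2 + bs + c. Substituting each data point gives a linear system:
  a + b + c = 8
  49a + 7b + c = 86
  64a + 8b + c = 106
Solving the system yields a = 1, b = 5, c = 2.
So f(s) = s² + 5s + 2.
Then f(2) = 16.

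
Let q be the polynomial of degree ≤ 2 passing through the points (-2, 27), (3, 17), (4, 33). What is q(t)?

q(t) = 3t^2 - 5t + 5

Using the Lagrange interpolation formula with nodes -2, 3, 4:
  L_0(t) = (t - 3)(t - 4) / 30
  L_1(t) = (t + 2)(t - 4) / -5
  L_2(t) = (t + 2)(t - 3) / 6
Then q(t) = 27·L_0(t) + 17·L_1(t) + 33·L_2(t).
Expanding and collecting terms gives q(t) = 3t^2 - 5t + 5.
Check: q(-2) = 27. ✓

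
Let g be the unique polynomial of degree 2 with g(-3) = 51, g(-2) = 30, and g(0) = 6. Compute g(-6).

Using the Lagrange interpolation formula with nodes -3, -2, 0:
  L_0(n) = (n + 2)n / 3
  L_1(n) = (n + 3)n / -2
  L_2(n) = (n + 3)(n + 2) / 6
Then g(n) = 51·L_0(n) + 30·L_1(n) + 6·L_2(n).
Expanding and collecting terms gives g(n) = 3n² - 6n + 6.
Evaluating at n = -6: g(-6) = 150.

150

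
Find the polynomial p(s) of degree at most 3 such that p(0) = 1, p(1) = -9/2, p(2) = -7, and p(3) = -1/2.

Write p(s) = as^3 + bs^2 + cs + d. Substituting each data point gives a linear system:
  d = 1
  a + b + c + d = -9/2
  8a + 4b + 2c + d = -7
  27a + 9b + 3c + d = -1/2
Solving the system yields a = 1, b = -3/2, c = -5, d = 1.
So p(s) = s^3 - (3/2)s^2 - 5s + 1.
Check: p(1) = -9/2. ✓

p(s) = s^3 - (3/2)s^2 - 5s + 1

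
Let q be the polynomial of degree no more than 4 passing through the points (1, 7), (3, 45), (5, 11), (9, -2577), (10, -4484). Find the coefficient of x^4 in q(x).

Write q(x) = ax^4 + bx^3 + cx^2 + dx + e. Substituting each data point gives a linear system:
  a + b + c + d + e = 7
  81a + 27b + 9c + 3d + e = 45
  625a + 125b + 25c + 5d + e = 11
  6561a + 729b + 81c + 9d + e = -2577
  10000a + 1000b + 100c + 10d + e = -4484
Solving the system yields a = -1, b = 6, c = -5, d = 1, e = 6.
So q(x) = -x⁴ + 6x³ - 5x² + x + 6.
The leading coefficient is -1.

-1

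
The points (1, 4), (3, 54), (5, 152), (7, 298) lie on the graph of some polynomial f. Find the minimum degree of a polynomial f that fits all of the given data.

2

Forward differences of the values at s = 1, 3, 5, 7:
  f  : 4  54  152  298
  Δ  : 50  98  146
  Δ^2: 48  48
  Δ^3: 0
The second differences are constant (48) and nonzero, while all higher differences vanish, so the minimal degree is 2.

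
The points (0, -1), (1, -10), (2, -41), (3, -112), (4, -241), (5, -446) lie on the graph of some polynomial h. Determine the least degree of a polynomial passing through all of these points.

3

Forward differences of the values at t = 0, 1, 2, 3, 4, 5:
  h  : -1  -10  -41  -112  -241  -446
  Δ  : -9  -31  -71  -129  -205
  Δ^2: -22  -40  -58  -76
  Δ^3: -18  -18  -18
  Δ^4: 0  0
  Δ^5: 0
The third differences are constant (-18) and nonzero, while all higher differences vanish, so the minimal degree is 3.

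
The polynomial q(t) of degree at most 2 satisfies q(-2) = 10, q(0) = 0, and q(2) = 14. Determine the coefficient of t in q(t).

Write q(t) = at^2 + bt + c. Substituting each data point gives a linear system:
  4a - 2b + c = 10
  c = 0
  4a + 2b + c = 14
Solving the system yields a = 3, b = 1, c = 0.
So q(t) = 3t² + t.
The coefficient of t is 1.

1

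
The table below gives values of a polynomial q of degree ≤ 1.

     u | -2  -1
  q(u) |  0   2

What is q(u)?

Write q(u) = au + b. Substituting each data point gives a linear system:
  -2a + b = 0
  -a + b = 2
Solving the system yields a = 2, b = 4.
So q(u) = 2u + 4.
Check: q(-1) = 2. ✓

q(u) = 2u + 4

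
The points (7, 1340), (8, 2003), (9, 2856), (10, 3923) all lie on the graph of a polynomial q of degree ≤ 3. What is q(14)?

10811

Using the Lagrange interpolation formula with nodes 7, 8, 9, 10:
  L_0(s) = (s - 8)(s - 9)(s - 10) / -6
  L_1(s) = (s - 7)(s - 9)(s - 10) / 2
  L_2(s) = (s - 7)(s - 8)(s - 10) / -2
  L_3(s) = (s - 7)(s - 8)(s - 9) / 6
Then q(s) = 1340·L_0(s) + 2003·L_1(s) + 2856·L_2(s) + 3923·L_3(s).
Expanding and collecting terms gives q(s) = 4s^3 - s^2 + 2s + 3.
Evaluating at s = 14: q(14) = 10811.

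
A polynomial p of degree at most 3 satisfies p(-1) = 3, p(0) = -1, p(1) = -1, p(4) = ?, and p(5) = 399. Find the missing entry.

The 4 known points determine the degree-3 polynomial uniquely.
Write p(t) = at^3 + bt^2 + ct + d. Substituting each data point gives a linear system:
  -a + b - c + d = 3
  d = -1
  a + b + c + d = -1
  125a + 25b + 5c + d = 399
Solving the system yields a = 3, b = 2, c = -5, d = -1.
So p(t) = 3t³ + 2t² - 5t - 1.
Then p(4) = 203.

203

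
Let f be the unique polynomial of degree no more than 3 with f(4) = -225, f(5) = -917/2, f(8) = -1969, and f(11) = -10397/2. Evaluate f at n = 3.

Using the Lagrange interpolation formula with nodes 4, 5, 8, 11:
  L_0(n) = (n - 5)(n - 8)(n - 11) / -28
  L_1(n) = (n - 4)(n - 8)(n - 11) / 18
  L_2(n) = (n - 4)(n - 5)(n - 11) / -36
  L_3(n) = (n - 4)(n - 5)(n - 8) / 126
Then f(n) = -225·L_0(n) - 917/2·L_1(n) - 1969·L_2(n) - 10397/2·L_3(n).
Expanding and collecting terms gives f(n) = -4n^3 + (1/2)n^2 + 6n - 1.
Evaluating at n = 3: f(3) = -173/2.

-173/2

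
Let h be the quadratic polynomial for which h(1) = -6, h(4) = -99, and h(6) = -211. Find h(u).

h(u) = -5u^2 - 6u + 5

Write h(u) = au^2 + bu + c. Substituting each data point gives a linear system:
  a + b + c = -6
  16a + 4b + c = -99
  36a + 6b + c = -211
Solving the system yields a = -5, b = -6, c = 5.
So h(u) = -5u^2 - 6u + 5.
Check: h(6) = -211. ✓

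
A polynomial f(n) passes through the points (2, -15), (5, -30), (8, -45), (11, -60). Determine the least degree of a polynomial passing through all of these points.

1

Forward differences of the values at n = 2, 5, 8, 11:
  f  : -15  -30  -45  -60
  Δ  : -15  -15  -15
  Δ^2: 0  0
  Δ^3: 0
The first differences are constant (-15) and nonzero, while all higher differences vanish, so the minimal degree is 1.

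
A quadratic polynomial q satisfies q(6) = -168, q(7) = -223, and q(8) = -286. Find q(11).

Write q(s) = as^2 + bs + c. Substituting each data point gives a linear system:
  36a + 6b + c = -168
  49a + 7b + c = -223
  64a + 8b + c = -286
Solving the system yields a = -4, b = -3, c = -6.
So q(s) = -4s² - 3s - 6.
Then q(11) = -523.

-523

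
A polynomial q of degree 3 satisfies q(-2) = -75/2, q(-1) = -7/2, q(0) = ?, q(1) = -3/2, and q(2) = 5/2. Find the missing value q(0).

The 4 known points determine the degree-3 polynomial uniquely.
Write q(x) = ax^3 + bx^2 + cx + d. Substituting each data point gives a linear system:
  -8a + 4b - 2c + d = -75/2
  -a + b - c + d = -7/2
  a + b + c + d = -3/2
  8a + 4b + 2c + d = 5/2
Solving the system yields a = 3, b = -5, c = -2, d = 5/2.
So q(x) = 3x^3 - 5x^2 - 2x + 5/2.
Then q(0) = 5/2.

5/2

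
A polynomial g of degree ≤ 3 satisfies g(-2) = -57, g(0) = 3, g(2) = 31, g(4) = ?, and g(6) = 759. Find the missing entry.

219

On equispaced nodes a degree-3 polynomial has vanishing fourth forward difference, so
  g(-2) - 4·g(0) + 6·g(2) - 4·g(4) + g(6) = 0.
Substituting the known values and solving for g(4):
  -4·g(4) = -876
  g(4) = 219.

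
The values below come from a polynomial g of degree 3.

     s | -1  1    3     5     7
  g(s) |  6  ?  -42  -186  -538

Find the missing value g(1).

-10

On equispaced nodes a degree-3 polynomial has vanishing fourth forward difference, so
  g(-1) - 4·g(1) + 6·g(3) - 4·g(5) + g(7) = 0.
Substituting the known values and solving for g(1):
  -4·g(1) = 40
  g(1) = -10.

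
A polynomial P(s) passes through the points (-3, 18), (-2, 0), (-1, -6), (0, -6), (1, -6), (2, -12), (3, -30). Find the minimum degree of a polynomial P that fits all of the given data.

3

Forward differences of the values at s = -3, -2, -1, 0, 1, 2, 3:
  P  : 18  0  -6  -6  -6  -12  -30
  Δ  : -18  -6  0  0  -6  -18
  Δ^2: 12  6  0  -6  -12
  Δ^3: -6  -6  -6  -6
  Δ^4: 0  0  0
  Δ^5: 0  0
  Δ^6: 0
The third differences are constant (-6) and nonzero, while all higher differences vanish, so the minimal degree is 3.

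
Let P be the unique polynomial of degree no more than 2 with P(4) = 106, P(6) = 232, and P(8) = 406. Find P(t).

Write P(t) = at^2 + bt + c. Substituting each data point gives a linear system:
  16a + 4b + c = 106
  36a + 6b + c = 232
  64a + 8b + c = 406
Solving the system yields a = 6, b = 3, c = -2.
So P(t) = 6t^2 + 3t - 2.
Check: P(8) = 406. ✓

P(t) = 6t^2 + 3t - 2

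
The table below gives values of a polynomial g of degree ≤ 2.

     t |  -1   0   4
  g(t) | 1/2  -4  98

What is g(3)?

Write g(t) = at^2 + bt + c. Substituting each data point gives a linear system:
  a - b + c = 1/2
  c = -4
  16a + 4b + c = 98
Solving the system yields a = 6, b = 3/2, c = -4.
So g(t) = 6t² + (3/2)t - 4.
Then g(3) = 109/2.

109/2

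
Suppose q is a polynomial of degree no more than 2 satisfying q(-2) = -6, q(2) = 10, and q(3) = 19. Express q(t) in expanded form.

q(t) = t^2 + 4t - 2

Write q(t) = at^2 + bt + c. Substituting each data point gives a linear system:
  4a - 2b + c = -6
  4a + 2b + c = 10
  9a + 3b + c = 19
Solving the system yields a = 1, b = 4, c = -2.
So q(t) = t^2 + 4t - 2.
Check: q(2) = 10. ✓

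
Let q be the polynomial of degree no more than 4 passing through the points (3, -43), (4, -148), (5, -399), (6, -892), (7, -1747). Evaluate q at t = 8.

Forward differences of the values at t = 3, 4, 5, 6, 7:
  q  : -43  -148  -399  -892  -1747
  Δ  : -105  -251  -493  -855
  Δ^2: -146  -242  -362
  Δ^3: -96  -120
  Δ^4: -24
The fourth differences are constant, confirming degree 4.
Interpolating (Newton forward form) and evaluating at t = 8 gives q(8) = -3108.

-3108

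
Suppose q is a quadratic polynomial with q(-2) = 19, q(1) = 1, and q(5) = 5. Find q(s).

q(s) = s^2 - 5s + 5

Using the Lagrange interpolation formula with nodes -2, 1, 5:
  L_0(s) = (s - 1)(s - 5) / 21
  L_1(s) = (s + 2)(s - 5) / -12
  L_2(s) = (s + 2)(s - 1) / 28
Then q(s) = 19·L_0(s) + 1·L_1(s) + 5·L_2(s).
Expanding and collecting terms gives q(s) = s^2 - 5s + 5.
Check: q(1) = 1. ✓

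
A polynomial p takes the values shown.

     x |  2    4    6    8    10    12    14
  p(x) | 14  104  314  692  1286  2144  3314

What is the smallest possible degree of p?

3

Forward differences of the values at x = 2, 4, 6, 8, 10, 12, 14:
  p  : 14  104  314  692  1286  2144  3314
  Δ  : 90  210  378  594  858  1170
  Δ^2: 120  168  216  264  312
  Δ^3: 48  48  48  48
  Δ^4: 0  0  0
  Δ^5: 0  0
  Δ^6: 0
The third differences are constant (48) and nonzero, while all higher differences vanish, so the minimal degree is 3.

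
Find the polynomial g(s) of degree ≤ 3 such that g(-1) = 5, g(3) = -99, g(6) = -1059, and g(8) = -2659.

Using the Lagrange interpolation formula with nodes -1, 3, 6, 8:
  L_0(s) = (s - 3)(s - 6)(s - 8) / -252
  L_1(s) = (s + 1)(s - 6)(s - 8) / 60
  L_2(s) = (s + 1)(s - 3)(s - 8) / -42
  L_3(s) = (s + 1)(s - 3)(s - 6) / 90
Then g(s) = 5·L_0(s) - 99·L_1(s) - 1059·L_2(s) - 2659·L_3(s).
Expanding and collecting terms gives g(s) = -6s³ + 6s² + 4s - 3.
Check: g(3) = -99. ✓

g(s) = -6s^3 + 6s^2 + 4s - 3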